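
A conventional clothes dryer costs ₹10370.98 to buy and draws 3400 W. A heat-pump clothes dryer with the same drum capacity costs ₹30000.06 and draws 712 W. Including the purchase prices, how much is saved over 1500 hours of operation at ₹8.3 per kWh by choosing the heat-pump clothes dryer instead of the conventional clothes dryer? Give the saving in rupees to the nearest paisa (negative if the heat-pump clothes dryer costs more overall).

₹13836.52

conventional clothes dryer: ₹10370.98 + (3400/1000) kW × 1500 h × ₹8.3 = ₹10370.98 + ₹42330 = ₹52700.98
heat-pump clothes dryer: ₹30000.06 + (712/1000) kW × 1500 h × ₹8.3 = ₹30000.06 + ₹8864.4 = ₹38864.46
Saving = ₹52700.98 − ₹38864.46 = ₹13836.52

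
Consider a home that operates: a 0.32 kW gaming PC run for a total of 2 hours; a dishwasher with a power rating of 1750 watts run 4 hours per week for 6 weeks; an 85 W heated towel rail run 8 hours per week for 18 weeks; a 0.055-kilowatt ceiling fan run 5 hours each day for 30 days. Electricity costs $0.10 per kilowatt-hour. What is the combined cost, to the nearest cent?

gaming PC: 0.32 kW × 2 h = 0.64 kWh
dishwasher: Runtime = 4 h/week × 6 weeks = 24 h
dishwasher: 1.75 kW × 24 h = 42 kWh
heated towel rail: Runtime = 8 h/week × 18 weeks = 144 h
heated towel rail: 0.085 kW × 144 h = 12.24 kWh
ceiling fan: Runtime = 5 h/day × 30 days = 150 h
ceiling fan: 0.055 kW × 150 h = 8.25 kWh
Total energy = 63.13 kWh
Cost = 63.13 × $0.10 = $6.31

$6.31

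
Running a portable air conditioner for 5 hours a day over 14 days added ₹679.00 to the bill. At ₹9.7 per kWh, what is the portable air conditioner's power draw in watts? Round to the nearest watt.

1000 W

Energy = ₹679.00 ÷ ₹9.7/kWh = 70 kWh
Runtime = 5 h/day × 14 days = 70 h
Power = 70 kWh ÷ 70 h = 1 kW = 1000 W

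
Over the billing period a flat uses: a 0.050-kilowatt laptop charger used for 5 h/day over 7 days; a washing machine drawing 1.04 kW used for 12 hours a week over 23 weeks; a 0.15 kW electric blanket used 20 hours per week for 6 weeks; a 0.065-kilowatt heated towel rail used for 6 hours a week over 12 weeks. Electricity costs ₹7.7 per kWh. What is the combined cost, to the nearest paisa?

₹2398.32

laptop charger: Runtime = 5 h/day × 7 days = 35 h
laptop charger: 0.05 kW × 35 h = 1.75 kWh
washing machine: Runtime = 12 h/week × 23 weeks = 276 h
washing machine: 1.04 kW × 276 h = 287.04 kWh
electric blanket: Runtime = 20 h/week × 6 weeks = 120 h
electric blanket: 0.15 kW × 120 h = 18 kWh
heated towel rail: Runtime = 6 h/week × 12 weeks = 72 h
heated towel rail: 0.065 kW × 72 h = 4.68 kWh
Total energy = 311.47 kWh
Cost = 311.47 × ₹7.7 = ₹2398.32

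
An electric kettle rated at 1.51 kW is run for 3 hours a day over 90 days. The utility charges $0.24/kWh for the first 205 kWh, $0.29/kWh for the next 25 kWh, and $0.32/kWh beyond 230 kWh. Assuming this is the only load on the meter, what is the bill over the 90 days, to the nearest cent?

Runtime = 3 h/day × 90 days = 270 h
Energy = 1.51 kW × 270 h = 407.7 kWh
Tier 1 (0–205 kWh): 205 × $0.24 = $49.2
Tier 2 (205–230 kWh): 25 × $0.29 = $7.25
Above 230 kWh: 177.7 × $0.32 = $56.864
Bill = $113.31

$113.31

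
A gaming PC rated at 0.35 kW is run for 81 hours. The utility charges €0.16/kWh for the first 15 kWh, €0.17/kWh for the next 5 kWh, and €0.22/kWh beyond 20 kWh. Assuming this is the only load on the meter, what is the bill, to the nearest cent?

€5.09

Energy = 0.35 kW × 81 h = 28.35 kWh
Tier 1 (0–15 kWh): 15 × €0.16 = €2.4
Tier 2 (15–20 kWh): 5 × €0.17 = €0.85
Above 20 kWh: 8.35 × €0.22 = €1.837
Bill = €5.09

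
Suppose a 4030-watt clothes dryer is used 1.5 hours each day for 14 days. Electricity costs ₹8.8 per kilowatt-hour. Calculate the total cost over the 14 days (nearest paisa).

Runtime = 1.5 h/day × 14 days = 21 h
Energy = 4.03 kW × 21 h = 84.63 kWh
Cost = 84.63 kWh × ₹8.8/kWh = ₹744.74

₹744.74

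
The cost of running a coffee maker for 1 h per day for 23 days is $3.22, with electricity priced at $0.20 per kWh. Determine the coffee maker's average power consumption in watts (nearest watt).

700 W

Energy = $3.22 ÷ $0.20/kWh = 16.1 kWh
Runtime = 1 h/day × 23 days = 23 h
Power = 16.1 kWh ÷ 23 h = 0.7 kW = 700 W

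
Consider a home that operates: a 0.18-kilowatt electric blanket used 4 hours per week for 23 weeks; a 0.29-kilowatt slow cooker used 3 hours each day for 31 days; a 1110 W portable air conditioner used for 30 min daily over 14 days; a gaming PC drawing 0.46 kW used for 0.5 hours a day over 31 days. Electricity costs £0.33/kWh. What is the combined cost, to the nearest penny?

£19.28

electric blanket: Runtime = 4 h/week × 23 weeks = 92 h
electric blanket: 0.18 kW × 92 h = 16.56 kWh
slow cooker: Runtime = 3 h/day × 31 days = 93 h
slow cooker: 0.29 kW × 93 h = 26.97 kWh
portable air conditioner: Runtime = 30 min × 14 = 420 min = 7 h
portable air conditioner: 1.11 kW × 7 h = 7.77 kWh
gaming PC: Runtime = 0.5 h/day × 31 days = 15.5 h
gaming PC: 0.46 kW × 15.5 h = 7.13 kWh
Total energy = 58.43 kWh
Cost = 58.43 × £0.33 = £19.28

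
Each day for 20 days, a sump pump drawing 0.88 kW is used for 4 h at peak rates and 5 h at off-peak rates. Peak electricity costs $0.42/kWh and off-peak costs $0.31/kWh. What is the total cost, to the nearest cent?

Peak energy = 0.88 kW × 4 h × 20 = 70.4 kWh
Off-peak energy = 0.88 kW × 5 h × 20 = 88 kWh
Cost = 70.4 × $0.42 + 88 × $0.31 = $29.568 + $27.28 = $56.85

$56.85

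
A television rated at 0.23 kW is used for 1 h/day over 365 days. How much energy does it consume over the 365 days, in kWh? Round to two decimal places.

83.95 kWh

Runtime = 1 h/day × 365 days = 365 h
Energy = 0.23 kW × 365 h = 83.95 kWh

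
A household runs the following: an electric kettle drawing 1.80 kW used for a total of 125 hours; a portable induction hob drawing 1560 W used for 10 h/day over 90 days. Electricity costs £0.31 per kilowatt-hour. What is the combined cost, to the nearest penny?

electric kettle: 1.8 kW × 125 h = 225 kWh
portable induction hob: Runtime = 10 h/day × 90 days = 900 h
portable induction hob: 1.56 kW × 900 h = 1404 kWh
Total energy = 1629 kWh
Cost = 1629 × £0.31 = £504.99

£504.99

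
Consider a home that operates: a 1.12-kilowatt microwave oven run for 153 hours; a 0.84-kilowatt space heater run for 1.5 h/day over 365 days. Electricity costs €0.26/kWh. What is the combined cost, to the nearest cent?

€164.13

microwave oven: 1.12 kW × 153 h = 171.36 kWh
space heater: Runtime = 1.5 h/day × 365 days = 547.5 h
space heater: 0.84 kW × 547.5 h = 459.9 kWh
Total energy = 631.26 kWh
Cost = 631.26 × €0.26 = €164.13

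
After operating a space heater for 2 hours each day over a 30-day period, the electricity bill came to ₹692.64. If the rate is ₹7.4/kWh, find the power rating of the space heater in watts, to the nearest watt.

1560 W

Energy = ₹692.64 ÷ ₹7.4/kWh = 93.6 kWh
Runtime = 2 h/day × 30 days = 60 h
Power = 93.6 kWh ÷ 60 h = 1.56 kW = 1560 W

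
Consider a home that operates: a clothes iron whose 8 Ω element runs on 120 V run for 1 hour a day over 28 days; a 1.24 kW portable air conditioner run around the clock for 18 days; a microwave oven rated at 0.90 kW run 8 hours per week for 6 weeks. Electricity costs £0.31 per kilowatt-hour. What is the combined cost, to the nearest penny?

£195.08

clothes iron: Power = V²/R = 120²/8 = 1800 W = 1.8 kW
clothes iron: Runtime = 1 h/day × 28 days = 28 h
clothes iron: 1.8 kW × 28 h = 50.4 kWh
portable air conditioner: Runtime = 24 h × 18 = 432 h
portable air conditioner: 1.24 kW × 432 h = 535.68 kWh
microwave oven: Runtime = 8 h/week × 6 weeks = 48 h
microwave oven: 0.9 kW × 48 h = 43.2 kWh
Total energy = 629.28 kWh
Cost = 629.28 × £0.31 = £195.08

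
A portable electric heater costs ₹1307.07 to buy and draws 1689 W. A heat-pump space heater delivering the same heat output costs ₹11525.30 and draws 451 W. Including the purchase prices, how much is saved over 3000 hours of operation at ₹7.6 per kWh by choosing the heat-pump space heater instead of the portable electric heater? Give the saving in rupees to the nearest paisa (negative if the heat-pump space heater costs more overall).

portable electric heater: ₹1307.07 + (1689/1000) kW × 3000 h × ₹7.6 = ₹1307.07 + ₹38509.2 = ₹39816.27
heat-pump space heater: ₹11525.30 + (451/1000) kW × 3000 h × ₹7.6 = ₹11525.30 + ₹10282.8 = ₹21808.1
Saving = ₹39816.27 − ₹21808.1 = ₹18008.17

₹18008.17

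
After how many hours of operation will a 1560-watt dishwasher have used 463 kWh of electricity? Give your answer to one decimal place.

Hours = 463 kWh ÷ 1.56 kW = 296.8 h

296.8 h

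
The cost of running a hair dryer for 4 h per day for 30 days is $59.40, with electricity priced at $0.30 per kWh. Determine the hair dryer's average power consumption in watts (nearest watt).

Energy = $59.40 ÷ $0.30/kWh = 198 kWh
Runtime = 4 h/day × 30 days = 120 h
Power = 198 kWh ÷ 120 h = 1.65 kW = 1650 W

1650 W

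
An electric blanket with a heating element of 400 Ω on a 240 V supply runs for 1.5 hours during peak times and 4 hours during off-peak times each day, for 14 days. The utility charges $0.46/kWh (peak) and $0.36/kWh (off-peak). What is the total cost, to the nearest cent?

Power = V²/R = 240²/400 = 144 W = 0.144 kW
Peak energy = 0.144 kW × 1.5 h × 14 = 3.024 kWh
Off-peak energy = 0.144 kW × 4 h × 14 = 8.064 kWh
Cost = 3.024 × $0.46 + 8.064 × $0.36 = $1.39104 + $2.90304 = $4.29

$4.29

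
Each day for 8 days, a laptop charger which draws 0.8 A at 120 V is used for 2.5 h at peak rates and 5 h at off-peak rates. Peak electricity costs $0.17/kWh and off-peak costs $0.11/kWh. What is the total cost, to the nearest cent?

Power = 0.8 A × 120 V = 96 W = 0.096 kW
Peak energy = 0.096 kW × 2.5 h × 8 = 1.92 kWh
Off-peak energy = 0.096 kW × 5 h × 8 = 3.84 kWh
Cost = 1.92 × $0.17 + 3.84 × $0.11 = $0.3264 + $0.4224 = $0.75

$0.75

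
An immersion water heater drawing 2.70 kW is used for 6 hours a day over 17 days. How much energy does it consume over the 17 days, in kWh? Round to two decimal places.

Runtime = 6 h/day × 17 days = 102 h
Energy = 2.7 kW × 102 h = 275.4 kWh

275.40 kWh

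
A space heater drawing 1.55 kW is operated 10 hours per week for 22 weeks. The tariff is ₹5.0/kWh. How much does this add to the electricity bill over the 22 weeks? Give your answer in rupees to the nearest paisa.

₹1705.00

Runtime = 10 h/week × 22 weeks = 220 h
Energy = 1.55 kW × 220 h = 341 kWh
Cost = 341 kWh × ₹5.0/kWh = ₹1705.00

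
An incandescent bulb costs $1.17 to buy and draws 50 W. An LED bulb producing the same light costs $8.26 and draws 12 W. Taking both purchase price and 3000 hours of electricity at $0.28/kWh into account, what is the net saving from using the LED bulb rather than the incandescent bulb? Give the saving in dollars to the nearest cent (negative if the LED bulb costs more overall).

$24.83

incandescent bulb: $1.17 + (50/1000) kW × 3000 h × $0.28 = $1.17 + $42 = $43.17
LED bulb: $8.26 + (12/1000) kW × 3000 h × $0.28 = $8.26 + $10.08 = $18.34
Saving = $43.17 − $18.34 = $24.83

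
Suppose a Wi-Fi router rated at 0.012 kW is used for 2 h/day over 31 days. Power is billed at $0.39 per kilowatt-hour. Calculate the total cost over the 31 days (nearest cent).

Runtime = 2 h/day × 31 days = 62 h
Energy = 0.012 kW × 62 h = 0.744 kWh
Cost = 0.744 kWh × $0.39/kWh = $0.29

$0.29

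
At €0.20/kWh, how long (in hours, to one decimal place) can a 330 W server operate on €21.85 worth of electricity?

Energy available = €21.85 ÷ €0.20/kWh = 109.25 kWh
Hours = 109.25 kWh ÷ 0.33 kW = 331.1 h

331.1 h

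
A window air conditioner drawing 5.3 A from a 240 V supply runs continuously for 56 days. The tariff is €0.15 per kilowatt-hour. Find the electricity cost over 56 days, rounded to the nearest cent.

€256.44

Power = 5.3 A × 240 V = 1272 W = 1.272 kW
Runtime = 24 h × 56 = 1344 h
Energy = 1.272 kW × 1344 h = 1709.568 kWh
Cost = 1709.568 kWh × €0.15/kWh = €256.44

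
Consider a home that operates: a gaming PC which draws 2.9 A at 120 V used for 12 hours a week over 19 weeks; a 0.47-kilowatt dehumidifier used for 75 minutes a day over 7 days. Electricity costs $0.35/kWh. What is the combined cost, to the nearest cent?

$29.21

gaming PC: Power = 2.9 A × 120 V = 348 W = 0.348 kW
gaming PC: Runtime = 12 h/week × 19 weeks = 228 h
gaming PC: 0.348 kW × 228 h = 79.344 kWh
dehumidifier: Runtime = 75 min × 7 = 525 min = 8.75 h
dehumidifier: 0.47 kW × 8.75 h = 4.1125 kWh
Total energy = 83.4565 kWh
Cost = 83.4565 × $0.35 = $29.21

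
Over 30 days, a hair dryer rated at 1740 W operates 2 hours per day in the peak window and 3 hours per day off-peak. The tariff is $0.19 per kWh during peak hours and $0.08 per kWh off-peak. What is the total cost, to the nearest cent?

$32.36

Peak energy = 1.74 kW × 2 h × 30 = 104.4 kWh
Off-peak energy = 1.74 kW × 3 h × 30 = 156.6 kWh
Cost = 104.4 × $0.19 + 156.6 × $0.08 = $19.836 + $12.528 = $32.36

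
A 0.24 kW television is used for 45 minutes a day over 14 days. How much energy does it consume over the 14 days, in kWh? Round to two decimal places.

2.52 kWh

Runtime = 45 min × 14 = 630 min = 10.5 h
Energy = 0.24 kW × 10.5 h = 2.52 kWh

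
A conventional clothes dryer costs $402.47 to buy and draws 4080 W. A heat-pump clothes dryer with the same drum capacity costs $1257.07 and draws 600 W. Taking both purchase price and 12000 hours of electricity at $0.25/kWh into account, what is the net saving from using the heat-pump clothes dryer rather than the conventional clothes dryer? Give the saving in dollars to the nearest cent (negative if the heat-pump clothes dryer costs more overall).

conventional clothes dryer: $402.47 + (4080/1000) kW × 12000 h × $0.25 = $402.47 + $12240 = $12642.47
heat-pump clothes dryer: $1257.07 + (600/1000) kW × 12000 h × $0.25 = $1257.07 + $1800 = $3057.07
Saving = $12642.47 − $3057.07 = $9585.4

$9585.40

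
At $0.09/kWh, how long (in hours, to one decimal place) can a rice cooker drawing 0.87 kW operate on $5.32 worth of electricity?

Energy available = $5.32 ÷ $0.09/kWh = 59.1111 kWh
Hours = 59.1111 kWh ÷ 0.87 kW = 67.9 h

67.9 h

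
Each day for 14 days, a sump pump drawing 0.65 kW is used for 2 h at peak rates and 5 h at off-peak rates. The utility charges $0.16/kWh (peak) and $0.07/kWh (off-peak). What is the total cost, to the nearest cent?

$6.10

Peak energy = 0.65 kW × 2 h × 14 = 18.2 kWh
Off-peak energy = 0.65 kW × 5 h × 14 = 45.5 kWh
Cost = 18.2 × $0.16 + 45.5 × $0.07 = $2.912 + $3.185 = $6.10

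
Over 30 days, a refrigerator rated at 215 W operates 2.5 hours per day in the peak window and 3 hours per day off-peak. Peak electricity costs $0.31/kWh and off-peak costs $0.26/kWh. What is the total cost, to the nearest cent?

Peak energy = 0.215 kW × 2.5 h × 30 = 16.125 kWh
Off-peak energy = 0.215 kW × 3 h × 30 = 19.35 kWh
Cost = 16.125 × $0.31 + 19.35 × $0.26 = $4.99875 + $5.031 = $10.03

$10.03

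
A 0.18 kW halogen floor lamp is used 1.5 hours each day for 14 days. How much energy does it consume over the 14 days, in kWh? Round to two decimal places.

3.78 kWh

Runtime = 1.5 h/day × 14 days = 21 h
Energy = 0.18 kW × 21 h = 3.78 kWh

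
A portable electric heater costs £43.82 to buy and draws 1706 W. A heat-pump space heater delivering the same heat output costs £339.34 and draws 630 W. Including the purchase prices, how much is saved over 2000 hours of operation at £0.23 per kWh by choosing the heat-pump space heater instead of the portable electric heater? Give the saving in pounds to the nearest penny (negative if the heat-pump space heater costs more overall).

portable electric heater: £43.82 + (1706/1000) kW × 2000 h × £0.23 = £43.82 + £784.76 = £828.58
heat-pump space heater: £339.34 + (630/1000) kW × 2000 h × £0.23 = £339.34 + £289.8 = £629.14
Saving = £828.58 − £629.14 = £199.44

£199.44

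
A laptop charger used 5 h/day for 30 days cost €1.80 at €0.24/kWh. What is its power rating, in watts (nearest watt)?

Energy = €1.80 ÷ €0.24/kWh = 7.5 kWh
Runtime = 5 h/day × 30 days = 150 h
Power = 7.5 kWh ÷ 150 h = 0.05 kW = 50 W

50 W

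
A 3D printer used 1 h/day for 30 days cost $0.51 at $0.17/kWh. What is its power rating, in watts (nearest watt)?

100 W

Energy = $0.51 ÷ $0.17/kWh = 3 kWh
Runtime = 1 h/day × 30 days = 30 h
Power = 3 kWh ÷ 30 h = 0.1 kW = 100 W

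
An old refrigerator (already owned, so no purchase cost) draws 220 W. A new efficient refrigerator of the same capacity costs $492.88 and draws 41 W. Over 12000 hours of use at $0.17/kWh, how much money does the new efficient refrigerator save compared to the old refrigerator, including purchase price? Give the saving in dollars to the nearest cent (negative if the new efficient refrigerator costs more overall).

-$127.72

old refrigerator: $0.00 + (220/1000) kW × 12000 h × $0.17 = $0.00 + $448.8 = $448.8
new efficient refrigerator: $492.88 + (41/1000) kW × 12000 h × $0.17 = $492.88 + $83.64 = $576.52
Saving = $448.8 − $576.52 = −$127.72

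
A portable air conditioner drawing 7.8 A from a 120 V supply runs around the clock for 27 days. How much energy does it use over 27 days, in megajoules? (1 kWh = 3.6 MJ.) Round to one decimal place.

2183.5 MJ

Power = 7.8 A × 120 V = 936 W = 0.936 kW
Runtime = 24 h × 27 = 648 h
Energy = 0.936 kW × 648 h = 606.528 kWh
= 606.528 × 3.6 MJ = 2183.5 MJ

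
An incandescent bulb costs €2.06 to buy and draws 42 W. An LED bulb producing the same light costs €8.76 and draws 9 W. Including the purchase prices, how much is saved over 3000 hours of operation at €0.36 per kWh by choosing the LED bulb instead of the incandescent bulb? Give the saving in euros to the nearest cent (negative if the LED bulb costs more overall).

€28.94

incandescent bulb: €2.06 + (42/1000) kW × 3000 h × €0.36 = €2.06 + €45.36 = €47.42
LED bulb: €8.76 + (9/1000) kW × 3000 h × €0.36 = €8.76 + €9.72 = €18.48
Saving = €47.42 − €18.48 = €28.94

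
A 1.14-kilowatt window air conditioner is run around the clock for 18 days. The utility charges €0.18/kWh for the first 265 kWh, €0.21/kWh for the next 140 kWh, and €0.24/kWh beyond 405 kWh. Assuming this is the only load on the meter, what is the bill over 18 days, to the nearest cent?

€98.10

Runtime = 24 h × 18 = 432 h
Energy = 1.14 kW × 432 h = 492.48 kWh
Tier 1 (0–265 kWh): 265 × €0.18 = €47.7
Tier 2 (265–405 kWh): 140 × €0.21 = €29.4
Above 405 kWh: 87.48 × €0.24 = €20.9952
Bill = €98.10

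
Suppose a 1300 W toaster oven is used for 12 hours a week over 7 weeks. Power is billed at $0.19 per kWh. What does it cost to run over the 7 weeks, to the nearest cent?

$20.75

Runtime = 12 h/week × 7 weeks = 84 h
Energy = 1.3 kW × 84 h = 109.2 kWh
Cost = 109.2 kWh × $0.19/kWh = $20.75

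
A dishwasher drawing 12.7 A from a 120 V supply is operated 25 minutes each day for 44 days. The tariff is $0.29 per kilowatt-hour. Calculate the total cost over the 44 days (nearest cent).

Power = 12.7 A × 120 V = 1524 W = 1.524 kW
Runtime = 25 min × 44 = 1100 min = 18.333333… h
Energy = 1.524 kW × 18.333333… h = 27.94 kWh
Cost = 27.94 kWh × $0.29/kWh = $8.10

$8.10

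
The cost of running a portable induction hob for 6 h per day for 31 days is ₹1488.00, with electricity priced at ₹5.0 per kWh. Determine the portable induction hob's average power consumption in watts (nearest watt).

Energy = ₹1488.00 ÷ ₹5.0/kWh = 297.6 kWh
Runtime = 6 h/day × 31 days = 186 h
Power = 297.6 kWh ÷ 186 h = 1.6 kW = 1600 W

1600 W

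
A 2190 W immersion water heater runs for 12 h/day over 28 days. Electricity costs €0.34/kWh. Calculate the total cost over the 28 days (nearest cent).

Runtime = 12 h/day × 28 days = 336 h
Energy = 2.19 kW × 336 h = 735.84 kWh
Cost = 735.84 kWh × €0.34/kWh = €250.19

€250.19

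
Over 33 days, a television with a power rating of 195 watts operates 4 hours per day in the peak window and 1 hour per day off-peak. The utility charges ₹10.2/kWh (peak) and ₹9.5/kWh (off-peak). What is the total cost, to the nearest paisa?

₹323.68

Peak energy = 0.195 kW × 4 h × 33 = 25.74 kWh
Off-peak energy = 0.195 kW × 1 h × 33 = 6.435 kWh
Cost = 25.74 × ₹10.2 + 6.435 × ₹9.5 = ₹262.548 + ₹61.1325 = ₹323.68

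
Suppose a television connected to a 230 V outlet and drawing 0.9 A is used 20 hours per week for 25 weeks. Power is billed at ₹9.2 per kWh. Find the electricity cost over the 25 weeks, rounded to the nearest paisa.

Power = 0.9 A × 230 V = 207 W = 0.207 kW
Runtime = 20 h/week × 25 weeks = 500 h
Energy = 0.207 kW × 500 h = 103.5 kWh
Cost = 103.5 kWh × ₹9.2/kWh = ₹952.20

₹952.20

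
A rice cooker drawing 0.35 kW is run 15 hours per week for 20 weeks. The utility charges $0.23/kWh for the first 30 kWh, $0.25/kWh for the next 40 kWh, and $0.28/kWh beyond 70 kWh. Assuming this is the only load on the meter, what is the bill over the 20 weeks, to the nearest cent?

Runtime = 15 h/week × 20 weeks = 300 h
Energy = 0.35 kW × 300 h = 105 kWh
Tier 1 (0–30 kWh): 30 × $0.23 = $6.9
Tier 2 (30–70 kWh): 40 × $0.25 = $10
Above 70 kWh: 35 × $0.28 = $9.8
Bill = $26.70

$26.70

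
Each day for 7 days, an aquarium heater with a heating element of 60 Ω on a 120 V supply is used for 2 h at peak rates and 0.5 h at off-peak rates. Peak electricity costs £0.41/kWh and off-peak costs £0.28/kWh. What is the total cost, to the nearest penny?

£1.61

Power = V²/R = 120²/60 = 240 W = 0.24 kW
Peak energy = 0.24 kW × 2 h × 7 = 3.36 kWh
Off-peak energy = 0.24 kW × 0.5 h × 7 = 0.84 kWh
Cost = 3.36 × £0.41 + 0.84 × £0.28 = £1.3776 + £0.2352 = £1.61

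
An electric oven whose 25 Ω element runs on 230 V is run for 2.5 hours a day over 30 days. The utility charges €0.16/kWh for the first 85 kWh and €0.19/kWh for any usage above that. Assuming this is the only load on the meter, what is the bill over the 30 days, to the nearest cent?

€27.60

Power = V²/R = 230²/25 = 2116 W = 2.116 kW
Runtime = 2.5 h/day × 30 days = 75 h
Energy = 2.116 kW × 75 h = 158.7 kWh
Tier 1 (0–85 kWh): 85 × €0.16 = €13.6
Above 85 kWh: 73.7 × €0.19 = €14.003
Bill = €27.60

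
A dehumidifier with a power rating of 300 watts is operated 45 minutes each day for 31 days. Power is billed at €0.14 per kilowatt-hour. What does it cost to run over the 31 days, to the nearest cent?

€0.98

Runtime = 45 min × 31 = 1395 min = 23.25 h
Energy = 0.3 kW × 23.25 h = 6.975 kWh
Cost = 6.975 kWh × €0.14/kWh = €0.98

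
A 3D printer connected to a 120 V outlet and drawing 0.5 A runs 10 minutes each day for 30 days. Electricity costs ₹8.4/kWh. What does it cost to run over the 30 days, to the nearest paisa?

Power = 0.5 A × 120 V = 60 W = 0.06 kW
Runtime = 10 min × 30 = 300 min = 5 h
Energy = 0.06 kW × 5 h = 0.3 kWh
Cost = 0.3 kWh × ₹8.4/kWh = ₹2.52

₹2.52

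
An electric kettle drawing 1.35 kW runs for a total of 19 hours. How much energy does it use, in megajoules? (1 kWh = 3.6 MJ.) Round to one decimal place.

Energy = 1.35 kW × 19 h = 25.65 kWh
= 25.65 × 3.6 MJ = 92.3 MJ

92.3 MJ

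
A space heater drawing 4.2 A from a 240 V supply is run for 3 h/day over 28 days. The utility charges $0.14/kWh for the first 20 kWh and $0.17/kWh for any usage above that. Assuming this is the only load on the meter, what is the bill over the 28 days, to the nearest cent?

Power = 4.2 A × 240 V = 1008 W = 1.008 kW
Runtime = 3 h/day × 28 days = 84 h
Energy = 1.008 kW × 84 h = 84.672 kWh
Tier 1 (0–20 kWh): 20 × $0.14 = $2.8
Above 20 kWh: 64.672 × $0.17 = $10.99424
Bill = $13.79

$13.79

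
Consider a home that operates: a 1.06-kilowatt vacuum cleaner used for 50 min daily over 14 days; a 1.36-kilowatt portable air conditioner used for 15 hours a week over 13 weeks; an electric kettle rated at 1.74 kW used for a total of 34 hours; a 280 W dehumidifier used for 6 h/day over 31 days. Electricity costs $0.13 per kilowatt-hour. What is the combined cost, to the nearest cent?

vacuum cleaner: Runtime = 50 min × 14 = 700 min = 11.666666… h
vacuum cleaner: 1.06 kW × 11.666666… h = 12.366666… kWh
portable air conditioner: Runtime = 15 h/week × 13 weeks = 195 h
portable air conditioner: 1.36 kW × 195 h = 265.2 kWh
electric kettle: 1.74 kW × 34 h = 59.16 kWh
dehumidifier: Runtime = 6 h/day × 31 days = 186 h
dehumidifier: 0.28 kW × 186 h = 52.08 kWh
Total energy = 388.806666… kWh
Cost = 388.806666… × $0.13 = $50.54

$50.54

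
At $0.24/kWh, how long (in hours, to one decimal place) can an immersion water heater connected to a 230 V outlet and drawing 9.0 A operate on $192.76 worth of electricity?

Power = 9.0 A × 230 V = 2070 W = 2.07 kW
Energy available = $192.76 ÷ $0.24/kWh = 803.1667 kWh
Hours = 803.1667 kWh ÷ 2.07 kW = 388.0 h

388.0 h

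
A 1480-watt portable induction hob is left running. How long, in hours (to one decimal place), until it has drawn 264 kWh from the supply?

Hours = 264 kWh ÷ 1.48 kW = 178.4 h

178.4 h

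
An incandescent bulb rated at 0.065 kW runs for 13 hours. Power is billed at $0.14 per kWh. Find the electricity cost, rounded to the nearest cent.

$0.12

Energy = 0.065 kW × 13 h = 0.845 kWh
Cost = 0.845 kWh × $0.14/kWh = $0.12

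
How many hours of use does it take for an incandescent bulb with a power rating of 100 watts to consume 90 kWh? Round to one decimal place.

900.0 h

Hours = 90 kWh ÷ 0.1 kW = 900.0 h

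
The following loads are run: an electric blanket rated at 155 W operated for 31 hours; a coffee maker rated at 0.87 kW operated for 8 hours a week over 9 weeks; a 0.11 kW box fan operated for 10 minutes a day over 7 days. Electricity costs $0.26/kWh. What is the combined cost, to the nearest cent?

$17.57

electric blanket: 0.155 kW × 31 h = 4.805 kWh
coffee maker: Runtime = 8 h/week × 9 weeks = 72 h
coffee maker: 0.87 kW × 72 h = 62.64 kWh
box fan: Runtime = 10 min × 7 = 70 min = 1.166666… h
box fan: 0.11 kW × 1.166666… h = 0.128333… kWh
Total energy = 67.573333… kWh
Cost = 67.573333… × $0.26 = $17.57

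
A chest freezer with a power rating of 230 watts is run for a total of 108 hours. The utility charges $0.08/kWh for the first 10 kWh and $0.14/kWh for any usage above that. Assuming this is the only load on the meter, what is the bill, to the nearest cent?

Energy = 0.23 kW × 108 h = 24.84 kWh
Tier 1 (0–10 kWh): 10 × $0.08 = $0.8
Above 10 kWh: 14.84 × $0.14 = $2.0776
Bill = $2.88

$2.88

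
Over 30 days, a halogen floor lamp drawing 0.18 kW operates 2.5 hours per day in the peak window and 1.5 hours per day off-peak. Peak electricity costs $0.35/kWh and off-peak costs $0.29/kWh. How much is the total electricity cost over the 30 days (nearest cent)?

$7.07

Peak energy = 0.18 kW × 2.5 h × 30 = 13.5 kWh
Off-peak energy = 0.18 kW × 1.5 h × 30 = 8.1 kWh
Cost = 13.5 × $0.35 + 8.1 × $0.29 = $4.725 + $2.349 = $7.07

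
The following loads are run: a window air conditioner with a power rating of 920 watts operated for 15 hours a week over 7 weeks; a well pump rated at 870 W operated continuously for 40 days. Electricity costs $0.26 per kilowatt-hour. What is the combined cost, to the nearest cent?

window air conditioner: Runtime = 15 h/week × 7 weeks = 105 h
window air conditioner: 0.92 kW × 105 h = 96.6 kWh
well pump: Runtime = 24 h × 40 = 960 h
well pump: 0.87 kW × 960 h = 835.2 kWh
Total energy = 931.8 kWh
Cost = 931.8 × $0.26 = $242.27

$242.27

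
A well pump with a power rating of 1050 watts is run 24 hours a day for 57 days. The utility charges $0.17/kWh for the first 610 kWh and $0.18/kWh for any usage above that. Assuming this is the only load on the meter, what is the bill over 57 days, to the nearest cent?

Runtime = 24 h × 57 = 1368 h
Energy = 1.05 kW × 1368 h = 1436.4 kWh
Tier 1 (0–610 kWh): 610 × $0.17 = $103.7
Above 610 kWh: 826.4 × $0.18 = $148.752
Bill = $252.45

$252.45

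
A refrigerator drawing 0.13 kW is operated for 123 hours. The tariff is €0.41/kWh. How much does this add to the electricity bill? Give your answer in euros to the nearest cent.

Energy = 0.13 kW × 123 h = 15.99 kWh
Cost = 15.99 kWh × €0.41/kWh = €6.56

€6.56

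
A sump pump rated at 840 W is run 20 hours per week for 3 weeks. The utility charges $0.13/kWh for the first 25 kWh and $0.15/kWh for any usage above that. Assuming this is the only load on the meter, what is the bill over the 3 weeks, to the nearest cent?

$7.06

Runtime = 20 h/week × 3 weeks = 60 h
Energy = 0.84 kW × 60 h = 50.4 kWh
Tier 1 (0–25 kWh): 25 × $0.13 = $3.25
Above 25 kWh: 25.4 × $0.15 = $3.81
Bill = $7.06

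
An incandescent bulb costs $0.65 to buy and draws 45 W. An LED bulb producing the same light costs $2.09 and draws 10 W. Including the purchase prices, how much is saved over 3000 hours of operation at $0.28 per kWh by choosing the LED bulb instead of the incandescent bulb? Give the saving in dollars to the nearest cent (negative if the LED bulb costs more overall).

incandescent bulb: $0.65 + (45/1000) kW × 3000 h × $0.28 = $0.65 + $37.8 = $38.45
LED bulb: $2.09 + (10/1000) kW × 3000 h × $0.28 = $2.09 + $8.4 = $10.49
Saving = $38.45 − $10.49 = $27.96

$27.96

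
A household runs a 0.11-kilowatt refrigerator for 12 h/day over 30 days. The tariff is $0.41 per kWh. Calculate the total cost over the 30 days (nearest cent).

Runtime = 12 h/day × 30 days = 360 h
Energy = 0.11 kW × 360 h = 39.6 kWh
Cost = 39.6 kWh × $0.41/kWh = $16.24

$16.24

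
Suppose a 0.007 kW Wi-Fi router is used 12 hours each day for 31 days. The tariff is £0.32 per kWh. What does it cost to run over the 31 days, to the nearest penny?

£0.83

Runtime = 12 h/day × 31 days = 372 h
Energy = 0.007 kW × 372 h = 2.604 kWh
Cost = 2.604 kWh × £0.32/kWh = £0.83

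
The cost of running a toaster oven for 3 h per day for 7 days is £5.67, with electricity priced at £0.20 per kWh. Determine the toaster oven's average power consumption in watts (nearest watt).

1350 W

Energy = £5.67 ÷ £0.20/kWh = 28.35 kWh
Runtime = 3 h/day × 7 days = 21 h
Power = 28.35 kWh ÷ 21 h = 1.35 kW = 1350 W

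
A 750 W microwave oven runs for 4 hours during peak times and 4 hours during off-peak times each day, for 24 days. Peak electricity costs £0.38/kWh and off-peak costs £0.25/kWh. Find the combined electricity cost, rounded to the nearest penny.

Peak energy = 0.75 kW × 4 h × 24 = 72 kWh
Off-peak energy = 0.75 kW × 4 h × 24 = 72 kWh
Cost = 72 × £0.38 + 72 × £0.25 = £27.36 + £18 = £45.36

£45.36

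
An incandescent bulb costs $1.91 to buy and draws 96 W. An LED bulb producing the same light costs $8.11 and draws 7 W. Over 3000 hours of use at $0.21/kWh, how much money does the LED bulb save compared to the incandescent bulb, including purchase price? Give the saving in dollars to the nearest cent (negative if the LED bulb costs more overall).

incandescent bulb: $1.91 + (96/1000) kW × 3000 h × $0.21 = $1.91 + $60.48 = $62.39
LED bulb: $8.11 + (7/1000) kW × 3000 h × $0.21 = $8.11 + $4.41 = $12.52
Saving = $62.39 − $12.52 = $49.87

$49.87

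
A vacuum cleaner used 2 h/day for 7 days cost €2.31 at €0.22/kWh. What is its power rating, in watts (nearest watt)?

750 W

Energy = €2.31 ÷ €0.22/kWh = 10.5 kWh
Runtime = 2 h/day × 7 days = 14 h
Power = 10.5 kWh ÷ 14 h = 0.75 kW = 750 W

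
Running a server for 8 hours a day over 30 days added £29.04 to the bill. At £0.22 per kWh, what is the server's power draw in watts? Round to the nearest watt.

Energy = £29.04 ÷ £0.22/kWh = 132 kWh
Runtime = 8 h/day × 30 days = 240 h
Power = 132 kWh ÷ 240 h = 0.55 kW = 550 W

550 W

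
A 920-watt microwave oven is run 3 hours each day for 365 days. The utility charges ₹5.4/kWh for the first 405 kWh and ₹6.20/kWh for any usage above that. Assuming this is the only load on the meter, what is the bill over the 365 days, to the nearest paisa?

Runtime = 3 h/day × 365 days = 1095 h
Energy = 0.92 kW × 1095 h = 1007.4 kWh
Tier 1 (0–405 kWh): 405 × ₹5.4 = ₹2187
Above 405 kWh: 602.4 × ₹6.20 = ₹3734.88
Bill = ₹5921.88

₹5921.88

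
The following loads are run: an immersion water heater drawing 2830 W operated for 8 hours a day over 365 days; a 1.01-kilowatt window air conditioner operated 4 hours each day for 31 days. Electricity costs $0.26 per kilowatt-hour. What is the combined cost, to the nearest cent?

$2181.10

immersion water heater: Runtime = 8 h/day × 365 days = 2920 h
immersion water heater: 2.83 kW × 2920 h = 8263.6 kWh
window air conditioner: Runtime = 4 h/day × 31 days = 124 h
window air conditioner: 1.01 kW × 124 h = 125.24 kWh
Total energy = 8388.84 kWh
Cost = 8388.84 × $0.26 = $2181.10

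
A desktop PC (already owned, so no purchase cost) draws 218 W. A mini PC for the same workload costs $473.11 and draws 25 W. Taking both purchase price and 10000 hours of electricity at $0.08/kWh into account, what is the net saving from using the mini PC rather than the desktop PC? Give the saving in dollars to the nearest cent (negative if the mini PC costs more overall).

desktop PC: $0.00 + (218/1000) kW × 10000 h × $0.08 = $0.00 + $174.4 = $174.4
mini PC: $473.11 + (25/1000) kW × 10000 h × $0.08 = $473.11 + $20 = $493.11
Saving = $174.4 − $493.11 = −$318.71

-$318.71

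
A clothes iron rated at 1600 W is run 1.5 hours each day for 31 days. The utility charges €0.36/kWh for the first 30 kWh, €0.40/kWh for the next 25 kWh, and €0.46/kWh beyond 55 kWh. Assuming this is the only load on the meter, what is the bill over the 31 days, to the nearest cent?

Runtime = 1.5 h/day × 31 days = 46.5 h
Energy = 1.6 kW × 46.5 h = 74.4 kWh
Tier 1 (0–30 kWh): 30 × €0.36 = €10.8
Tier 2 (30–55 kWh): 25 × €0.40 = €10
Above 55 kWh: 19.4 × €0.46 = €8.924
Bill = €29.72

€29.72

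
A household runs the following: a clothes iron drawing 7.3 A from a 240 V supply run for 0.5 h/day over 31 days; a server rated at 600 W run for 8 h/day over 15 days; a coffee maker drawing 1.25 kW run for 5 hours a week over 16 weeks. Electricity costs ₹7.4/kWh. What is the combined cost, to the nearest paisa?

₹1473.75

clothes iron: Power = 7.3 A × 240 V = 1752 W = 1.752 kW
clothes iron: Runtime = 0.5 h/day × 31 days = 15.5 h
clothes iron: 1.752 kW × 15.5 h = 27.156 kWh
server: Runtime = 8 h/day × 15 days = 120 h
server: 0.6 kW × 120 h = 72 kWh
coffee maker: Runtime = 5 h/week × 16 weeks = 80 h
coffee maker: 1.25 kW × 80 h = 100 kWh
Total energy = 199.156 kWh
Cost = 199.156 × ₹7.4 = ₹1473.75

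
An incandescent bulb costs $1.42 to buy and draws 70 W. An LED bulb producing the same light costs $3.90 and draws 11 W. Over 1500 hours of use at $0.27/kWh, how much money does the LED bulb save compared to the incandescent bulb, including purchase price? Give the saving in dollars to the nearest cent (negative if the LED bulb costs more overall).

$21.42

incandescent bulb: $1.42 + (70/1000) kW × 1500 h × $0.27 = $1.42 + $28.35 = $29.77
LED bulb: $3.90 + (11/1000) kW × 1500 h × $0.27 = $3.90 + $4.455 = $8.355
Saving = $29.77 − $8.355 = $21.415 → $21.42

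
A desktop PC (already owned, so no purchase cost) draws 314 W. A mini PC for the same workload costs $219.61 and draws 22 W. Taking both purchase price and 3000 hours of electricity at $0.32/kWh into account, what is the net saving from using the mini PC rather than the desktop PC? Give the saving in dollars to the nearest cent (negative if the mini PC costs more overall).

$60.71

desktop PC: $0.00 + (314/1000) kW × 3000 h × $0.32 = $0.00 + $301.44 = $301.44
mini PC: $219.61 + (22/1000) kW × 3000 h × $0.32 = $219.61 + $21.12 = $240.73
Saving = $301.44 − $240.73 = $60.71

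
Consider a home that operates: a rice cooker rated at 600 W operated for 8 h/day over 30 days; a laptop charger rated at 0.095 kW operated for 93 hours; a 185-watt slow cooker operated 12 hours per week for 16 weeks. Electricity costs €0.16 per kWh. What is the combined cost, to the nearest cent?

rice cooker: Runtime = 8 h/day × 30 days = 240 h
rice cooker: 0.6 kW × 240 h = 144 kWh
laptop charger: 0.095 kW × 93 h = 8.835 kWh
slow cooker: Runtime = 12 h/week × 16 weeks = 192 h
slow cooker: 0.185 kW × 192 h = 35.52 kWh
Total energy = 188.355 kWh
Cost = 188.355 × €0.16 = €30.14

€30.14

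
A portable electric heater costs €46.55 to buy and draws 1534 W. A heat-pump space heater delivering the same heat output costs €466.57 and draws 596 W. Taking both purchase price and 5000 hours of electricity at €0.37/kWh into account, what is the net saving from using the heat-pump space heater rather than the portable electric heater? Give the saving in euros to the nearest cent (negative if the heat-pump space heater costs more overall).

portable electric heater: €46.55 + (1534/1000) kW × 5000 h × €0.37 = €46.55 + €2837.9 = €2884.45
heat-pump space heater: €466.57 + (596/1000) kW × 5000 h × €0.37 = €466.57 + €1102.6 = €1569.17
Saving = €2884.45 − €1569.17 = €1315.28

€1315.28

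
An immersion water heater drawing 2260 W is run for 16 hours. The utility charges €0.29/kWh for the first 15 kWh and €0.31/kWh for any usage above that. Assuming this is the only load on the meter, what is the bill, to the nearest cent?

€10.91

Energy = 2.26 kW × 16 h = 36.16 kWh
Tier 1 (0–15 kWh): 15 × €0.29 = €4.35
Above 15 kWh: 21.16 × €0.31 = €6.5596
Bill = €10.91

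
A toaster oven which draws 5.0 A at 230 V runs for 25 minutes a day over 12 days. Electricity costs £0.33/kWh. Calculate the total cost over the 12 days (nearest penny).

£1.90

Power = 5.0 A × 230 V = 1150 W = 1.15 kW
Runtime = 25 min × 12 = 300 min = 5 h
Energy = 1.15 kW × 5 h = 5.75 kWh
Cost = 5.75 kWh × £0.33/kWh = £1.90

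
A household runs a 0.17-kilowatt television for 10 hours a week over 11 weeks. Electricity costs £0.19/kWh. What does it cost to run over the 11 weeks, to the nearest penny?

Runtime = 10 h/week × 11 weeks = 110 h
Energy = 0.17 kW × 110 h = 18.7 kWh
Cost = 18.7 kWh × £0.19/kWh = £3.55

£3.55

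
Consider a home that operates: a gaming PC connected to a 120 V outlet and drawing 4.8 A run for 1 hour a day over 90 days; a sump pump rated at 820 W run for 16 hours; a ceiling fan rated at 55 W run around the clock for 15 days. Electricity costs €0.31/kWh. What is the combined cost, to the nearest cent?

€26.28

gaming PC: Power = 4.8 A × 120 V = 576 W = 0.576 kW
gaming PC: Runtime = 1 h/day × 90 days = 90 h
gaming PC: 0.576 kW × 90 h = 51.84 kWh
sump pump: 0.82 kW × 16 h = 13.12 kWh
ceiling fan: Runtime = 24 h × 15 = 360 h
ceiling fan: 0.055 kW × 360 h = 19.8 kWh
Total energy = 84.76 kWh
Cost = 84.76 × €0.31 = €26.28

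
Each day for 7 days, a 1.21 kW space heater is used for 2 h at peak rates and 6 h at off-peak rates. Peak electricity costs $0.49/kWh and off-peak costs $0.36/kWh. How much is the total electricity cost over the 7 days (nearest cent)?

$26.60

Peak energy = 1.21 kW × 2 h × 7 = 16.94 kWh
Off-peak energy = 1.21 kW × 6 h × 7 = 50.82 kWh
Cost = 16.94 × $0.49 + 50.82 × $0.36 = $8.3006 + $18.2952 = $26.60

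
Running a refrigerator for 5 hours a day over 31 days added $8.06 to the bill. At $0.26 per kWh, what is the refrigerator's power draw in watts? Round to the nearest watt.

Energy = $8.06 ÷ $0.26/kWh = 31 kWh
Runtime = 5 h/day × 31 days = 155 h
Power = 31 kWh ÷ 155 h = 0.2 kW = 200 W

200 W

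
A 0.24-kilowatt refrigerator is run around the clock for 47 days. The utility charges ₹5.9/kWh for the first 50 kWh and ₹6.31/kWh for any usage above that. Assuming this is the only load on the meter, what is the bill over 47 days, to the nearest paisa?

Runtime = 24 h × 47 = 1128 h
Energy = 0.24 kW × 1128 h = 270.72 kWh
Tier 1 (0–50 kWh): 50 × ₹5.9 = ₹295
Above 50 kWh: 220.72 × ₹6.31 = ₹1392.7432
Bill = ₹1687.74

₹1687.74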